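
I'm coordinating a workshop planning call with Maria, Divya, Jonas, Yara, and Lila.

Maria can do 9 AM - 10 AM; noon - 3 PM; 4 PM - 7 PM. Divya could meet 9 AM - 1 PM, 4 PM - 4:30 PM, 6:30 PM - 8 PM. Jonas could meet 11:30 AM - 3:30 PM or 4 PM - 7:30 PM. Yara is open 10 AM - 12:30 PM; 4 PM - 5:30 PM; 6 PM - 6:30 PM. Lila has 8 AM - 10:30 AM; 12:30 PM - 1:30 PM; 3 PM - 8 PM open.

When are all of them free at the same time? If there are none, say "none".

16:00-16:30

Maria ∩ Divya: 09:00-10:00, 12:00-13:00, 16:00-16:30, 18:30-19:00.
Maria ∩ Divya ∩ Jonas: 12:00-13:00, 16:00-16:30, 18:30-19:00.
Maria ∩ Divya ∩ Jonas ∩ Yara: 12:00-12:30, 16:00-16:30.
Maria ∩ Divya ∩ Jonas ∩ Yara ∩ Lila: 16:00-16:30.
Those are the intersection windows.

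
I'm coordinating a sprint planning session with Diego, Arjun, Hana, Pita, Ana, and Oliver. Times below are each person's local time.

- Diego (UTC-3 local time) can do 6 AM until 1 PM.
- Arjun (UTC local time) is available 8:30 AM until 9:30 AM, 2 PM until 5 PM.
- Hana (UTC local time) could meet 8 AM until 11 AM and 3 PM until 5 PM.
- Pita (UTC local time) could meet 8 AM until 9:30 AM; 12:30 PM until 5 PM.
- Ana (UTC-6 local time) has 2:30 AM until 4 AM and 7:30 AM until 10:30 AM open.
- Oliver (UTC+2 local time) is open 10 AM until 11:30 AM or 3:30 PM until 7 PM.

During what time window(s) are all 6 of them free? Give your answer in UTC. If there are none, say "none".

Diego in UTC: 09:00-16:00 (add 3h to convert from UTC-3).
Arjun in UTC: 08:30-09:30, 14:00-17:00.
Hana in UTC: 08:00-11:00, 15:00-17:00.
Pita in UTC: 08:00-09:30, 12:30-17:00.
Ana in UTC: 08:30-10:00, 13:30-16:30 (add 6h to convert from UTC-6).
Oliver in UTC: 08:00-09:30, 13:30-17:00 (subtract 2h to convert from UTC+2).
Diego ∩ Arjun: 09:00-09:30, 14:00-16:00.
Diego ∩ Arjun ∩ Hana: 09:00-09:30, 15:00-16:00.
Diego ∩ Arjun ∩ Hana ∩ Pita: 09:00-09:30, 15:00-16:00.
Diego ∩ Arjun ∩ Hana ∩ Pita ∩ Ana: 09:00-09:30, 15:00-16:00.
Diego ∩ Arjun ∩ Hana ∩ Pita ∩ Ana ∩ Oliver: 09:00-09:30, 15:00-16:00.
Those are the intersection windows.

09:00-09:30, 15:00-16:00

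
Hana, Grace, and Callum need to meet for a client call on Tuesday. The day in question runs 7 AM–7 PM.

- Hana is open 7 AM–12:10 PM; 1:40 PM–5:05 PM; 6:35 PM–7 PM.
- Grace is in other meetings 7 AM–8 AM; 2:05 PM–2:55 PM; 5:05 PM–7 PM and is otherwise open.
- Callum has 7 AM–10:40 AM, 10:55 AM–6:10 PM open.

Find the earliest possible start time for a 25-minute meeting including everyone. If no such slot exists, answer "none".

08:00

Hana free: 07:00-12:10, 13:40-17:05, 18:35-19:00.
Grace free: 08:00-14:05, 14:55-17:05 (invert busy blocks within the working day).
Callum free: 07:00-10:40, 10:55-18:10.
Hana ∩ Grace: 08:00-12:10, 13:40-14:05, 14:55-17:05.
Hana ∩ Grace ∩ Callum: 08:00-10:40, 10:55-12:10, 13:40-14:05, 14:55-17:05.
Those are the intersection windows.
The first common window of at least 25 minutes is 08:00-10:40, so the earliest start is 08:00.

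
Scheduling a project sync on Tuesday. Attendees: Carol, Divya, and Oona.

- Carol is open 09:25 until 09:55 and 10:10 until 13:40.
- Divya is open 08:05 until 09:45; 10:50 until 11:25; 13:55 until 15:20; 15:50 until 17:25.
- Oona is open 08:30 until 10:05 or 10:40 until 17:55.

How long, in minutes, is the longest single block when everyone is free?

Carol ∩ Divya: 09:25-09:45, 10:50-11:25.
Carol ∩ Divya ∩ Oona: 09:25-09:45, 10:50-11:25.
The longest is 10:50-11:25 at 35 minutes.

35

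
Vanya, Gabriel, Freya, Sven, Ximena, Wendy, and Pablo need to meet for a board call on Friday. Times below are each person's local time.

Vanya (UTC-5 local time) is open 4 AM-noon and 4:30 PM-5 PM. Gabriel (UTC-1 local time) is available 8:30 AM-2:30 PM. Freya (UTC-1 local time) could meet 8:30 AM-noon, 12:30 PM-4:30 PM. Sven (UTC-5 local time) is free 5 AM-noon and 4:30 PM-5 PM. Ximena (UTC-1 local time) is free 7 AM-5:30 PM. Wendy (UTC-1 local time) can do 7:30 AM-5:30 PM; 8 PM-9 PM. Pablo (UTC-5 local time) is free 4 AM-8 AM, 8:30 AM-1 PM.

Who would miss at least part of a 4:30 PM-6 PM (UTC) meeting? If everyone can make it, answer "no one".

Vanya in UTC: 09:00-17:00, 21:30-22:00 (add 5h to convert from UTC-5).
Gabriel in UTC: 09:30-15:30 (add 1h to convert from UTC-1).
Freya in UTC: 09:30-13:00, 13:30-17:30 (add 1h to convert from UTC-1).
Sven in UTC: 10:00-17:00, 21:30-22:00 (add 5h to convert from UTC-5).
Ximena in UTC: 08:00-18:30 (add 1h to convert from UTC-1).
Wendy in UTC: 08:30-18:30, 21:00-22:00 (add 1h to convert from UTC-1).
Pablo in UTC: 09:00-13:00, 13:30-18:00 (add 5h to convert from UTC-5).
Vanya: not fully free for 16:30-18:00. Gabriel: not fully free for 16:30-18:00. Freya: not fully free for 16:30-18:00. Sven: not fully free for 16:30-18:00. Ximena: free for 16:30-18:00. Wendy: free for 16:30-18:00. Pablo: free for 16:30-18:00.

Freya, Gabriel, Sven, Vanya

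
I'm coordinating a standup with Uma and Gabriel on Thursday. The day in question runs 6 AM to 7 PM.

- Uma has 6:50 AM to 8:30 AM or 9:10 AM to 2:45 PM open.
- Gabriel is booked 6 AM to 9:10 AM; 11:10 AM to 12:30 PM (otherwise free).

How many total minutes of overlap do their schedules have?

Uma free: 06:50-08:30, 09:10-14:45.
Gabriel free: 09:10-11:10, 12:30-19:00 (invert busy blocks within the working day).
Uma ∩ Gabriel: 09:10-11:10, 12:30-14:45.
So the common availability across everyone is 09:10-11:10, 12:30-14:45.
Summing the common windows: 120 + 135 = 255 minutes.

255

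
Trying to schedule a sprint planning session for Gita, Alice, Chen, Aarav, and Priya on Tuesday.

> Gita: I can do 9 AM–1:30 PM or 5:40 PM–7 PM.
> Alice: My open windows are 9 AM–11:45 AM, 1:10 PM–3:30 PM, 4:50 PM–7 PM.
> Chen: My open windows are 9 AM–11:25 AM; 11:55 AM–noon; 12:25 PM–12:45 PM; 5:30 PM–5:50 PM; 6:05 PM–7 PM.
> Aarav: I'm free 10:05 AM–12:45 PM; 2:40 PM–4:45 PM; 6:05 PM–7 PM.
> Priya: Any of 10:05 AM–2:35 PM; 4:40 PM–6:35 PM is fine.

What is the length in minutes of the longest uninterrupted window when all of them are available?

Gita ∩ Alice: 09:00-11:45, 13:10-13:30, 17:40-19:00.
Gita ∩ Alice ∩ Chen: 09:00-11:25, 17:40-17:50, 18:05-19:00.
Gita ∩ Alice ∩ Chen ∩ Aarav: 10:05-11:25, 18:05-19:00.
Gita ∩ Alice ∩ Chen ∩ Aarav ∩ Priya: 10:05-11:25, 18:05-18:35.
So the common availability across everyone is 10:05-11:25, 18:05-18:35.
The longest is 10:05-11:25 at 80 minutes.

80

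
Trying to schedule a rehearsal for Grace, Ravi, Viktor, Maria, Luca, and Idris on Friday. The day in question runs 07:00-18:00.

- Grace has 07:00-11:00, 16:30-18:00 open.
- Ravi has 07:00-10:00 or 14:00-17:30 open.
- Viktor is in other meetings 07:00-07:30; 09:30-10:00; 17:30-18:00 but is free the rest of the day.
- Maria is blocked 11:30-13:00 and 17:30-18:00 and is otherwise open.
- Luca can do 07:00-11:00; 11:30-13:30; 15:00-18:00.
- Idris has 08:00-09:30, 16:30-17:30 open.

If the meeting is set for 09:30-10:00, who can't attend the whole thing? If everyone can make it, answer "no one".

Idris, Viktor

Grace free: 07:00-11:00, 16:30-18:00.
Ravi free: 07:00-10:00, 14:00-17:30.
Viktor free: 07:30-09:30, 10:00-17:30 (invert busy blocks within the working day).
Maria free: 07:00-11:30, 13:00-17:30 (invert busy blocks within the working day).
Luca free: 07:00-11:00, 11:30-13:30, 15:00-18:00.
Idris free: 08:00-09:30, 16:30-17:30.
Grace: free for 09:30-10:00. Ravi: free for 09:30-10:00. Viktor: not fully free for 09:30-10:00. Maria: free for 09:30-10:00. Luca: free for 09:30-10:00. Idris: not fully free for 09:30-10:00.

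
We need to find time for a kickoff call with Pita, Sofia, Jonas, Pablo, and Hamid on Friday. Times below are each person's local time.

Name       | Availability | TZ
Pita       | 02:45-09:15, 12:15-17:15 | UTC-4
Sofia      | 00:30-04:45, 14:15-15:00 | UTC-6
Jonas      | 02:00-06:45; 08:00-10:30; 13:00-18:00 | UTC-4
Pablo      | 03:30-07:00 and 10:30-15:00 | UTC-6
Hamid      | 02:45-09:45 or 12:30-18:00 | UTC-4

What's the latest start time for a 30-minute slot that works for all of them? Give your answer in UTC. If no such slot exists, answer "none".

20:30

Pita in UTC: 06:45-13:15, 16:15-21:15 (add 4h to convert from UTC-4).
Sofia in UTC: 06:30-10:45, 20:15-21:00 (add 6h to convert from UTC-6).
Jonas in UTC: 06:00-10:45, 12:00-14:30, 17:00-22:00 (add 4h to convert from UTC-4).
Pablo in UTC: 09:30-13:00, 16:30-21:00 (add 6h to convert from UTC-6).
Hamid in UTC: 06:45-13:45, 16:30-22:00 (add 4h to convert from UTC-4).
Pita ∩ Sofia: 06:45-10:45, 20:15-21:00.
Pita ∩ Sofia ∩ Jonas: 06:45-10:45, 20:15-21:00.
Pita ∩ Sofia ∩ Jonas ∩ Pablo: 09:30-10:45, 20:15-21:00.
Pita ∩ Sofia ∩ Jonas ∩ Pablo ∩ Hamid: 09:30-10:45, 20:15-21:00.
The last common window of at least 30 minutes is 20:15-21:00; a 30-minute meeting can start as late as 20:30 and still end by 21:00.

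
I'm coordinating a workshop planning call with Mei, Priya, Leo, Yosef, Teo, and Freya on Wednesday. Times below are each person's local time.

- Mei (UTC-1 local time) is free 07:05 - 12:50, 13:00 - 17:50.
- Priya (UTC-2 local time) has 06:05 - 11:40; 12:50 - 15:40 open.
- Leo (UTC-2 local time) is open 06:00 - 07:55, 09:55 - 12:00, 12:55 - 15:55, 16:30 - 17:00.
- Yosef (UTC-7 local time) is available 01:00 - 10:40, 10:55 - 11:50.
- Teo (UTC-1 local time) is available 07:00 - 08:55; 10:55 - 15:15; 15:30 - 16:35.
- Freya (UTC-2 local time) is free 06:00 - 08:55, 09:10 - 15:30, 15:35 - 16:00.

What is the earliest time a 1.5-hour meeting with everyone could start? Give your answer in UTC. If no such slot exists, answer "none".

08:05

Mei in UTC: 08:05-13:50, 14:00-18:50 (add 1h to convert from UTC-1).
Priya in UTC: 08:05-13:40, 14:50-17:40 (add 2h to convert from UTC-2).
Leo in UTC: 08:00-09:55, 11:55-14:00, 14:55-17:55, 18:30-19:00 (add 2h to convert from UTC-2).
Yosef in UTC: 08:00-17:40, 17:55-18:50 (add 7h to convert from UTC-7).
Teo in UTC: 08:00-09:55, 11:55-16:15, 16:30-17:35 (add 1h to convert from UTC-1).
Freya in UTC: 08:00-10:55, 11:10-17:30, 17:35-18:00 (add 2h to convert from UTC-2).
Mei ∩ Priya: 08:05-13:40, 14:50-17:40.
Mei ∩ Priya ∩ Leo: 08:05-09:55, 11:55-13:40, 14:55-17:40.
Mei ∩ Priya ∩ Leo ∩ Yosef: 08:05-09:55, 11:55-13:40, 14:55-17:40.
Mei ∩ Priya ∩ Leo ∩ Yosef ∩ Teo: 08:05-09:55, 11:55-13:40, 14:55-16:15, 16:30-17:35.
Mei ∩ Priya ∩ Leo ∩ Yosef ∩ Teo ∩ Freya: 08:05-09:55, 11:55-13:40, 14:55-16:15, 16:30-17:30.
Those are the intersection windows.
The first common window of at least 90 minutes is 08:05-09:55, so the earliest start is 08:05.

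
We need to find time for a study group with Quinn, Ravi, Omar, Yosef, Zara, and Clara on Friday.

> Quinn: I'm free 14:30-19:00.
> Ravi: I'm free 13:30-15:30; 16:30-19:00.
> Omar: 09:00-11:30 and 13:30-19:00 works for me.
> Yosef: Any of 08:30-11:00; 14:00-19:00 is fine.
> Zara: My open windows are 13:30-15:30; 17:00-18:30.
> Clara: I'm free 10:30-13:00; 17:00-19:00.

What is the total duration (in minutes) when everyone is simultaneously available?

90

Quinn ∩ Ravi: 14:30-15:30, 16:30-19:00.
Quinn ∩ Ravi ∩ Omar: 14:30-15:30, 16:30-19:00.
Quinn ∩ Ravi ∩ Omar ∩ Yosef: 14:30-15:30, 16:30-19:00.
Quinn ∩ Ravi ∩ Omar ∩ Yosef ∩ Zara: 14:30-15:30, 17:00-18:30.
Quinn ∩ Ravi ∩ Omar ∩ Yosef ∩ Zara ∩ Clara: 17:00-18:30.
So the common availability across everyone is 17:00-18:30.
That's a single block of 90 minutes.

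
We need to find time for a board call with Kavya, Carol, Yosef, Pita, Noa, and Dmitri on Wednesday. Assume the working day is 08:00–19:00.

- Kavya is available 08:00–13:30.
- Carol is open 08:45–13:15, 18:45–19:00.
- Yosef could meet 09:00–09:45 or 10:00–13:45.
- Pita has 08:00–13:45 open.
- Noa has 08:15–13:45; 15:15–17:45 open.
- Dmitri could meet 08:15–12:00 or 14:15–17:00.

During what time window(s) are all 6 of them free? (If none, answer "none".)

09:00-09:45, 10:00-12:00

Kavya ∩ Carol: 08:45-13:15.
Kavya ∩ Carol ∩ Yosef: 09:00-09:45, 10:00-13:15.
Kavya ∩ Carol ∩ Yosef ∩ Pita: 09:00-09:45, 10:00-13:15.
Kavya ∩ Carol ∩ Yosef ∩ Pita ∩ Noa: 09:00-09:45, 10:00-13:15.
Kavya ∩ Carol ∩ Yosef ∩ Pita ∩ Noa ∩ Dmitri: 09:00-09:45, 10:00-12:00.
So the common availability across everyone is 09:00-09:45, 10:00-12:00.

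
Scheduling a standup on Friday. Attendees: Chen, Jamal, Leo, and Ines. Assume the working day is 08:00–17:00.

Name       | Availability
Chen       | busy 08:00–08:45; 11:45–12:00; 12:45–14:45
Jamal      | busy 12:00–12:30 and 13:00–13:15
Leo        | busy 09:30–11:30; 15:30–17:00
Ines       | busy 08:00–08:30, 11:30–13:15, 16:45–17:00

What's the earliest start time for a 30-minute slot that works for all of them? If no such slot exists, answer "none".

08:45

Chen free: 08:45-11:45, 12:00-12:45, 14:45-17:00 (invert busy blocks within the working day).
Jamal free: 08:00-12:00, 12:30-13:00, 13:15-17:00 (invert busy blocks within the working day).
Leo free: 08:00-09:30, 11:30-15:30 (invert busy blocks within the working day).
Ines free: 08:30-11:30, 13:15-16:45 (invert busy blocks within the working day).
Chen ∩ Jamal: 08:45-11:45, 12:30-12:45, 14:45-17:00.
Chen ∩ Jamal ∩ Leo: 08:45-09:30, 11:30-11:45, 12:30-12:45, 14:45-15:30.
Chen ∩ Jamal ∩ Leo ∩ Ines: 08:45-09:30, 14:45-15:30.
Those are the intersection windows.
The first common window of at least 30 minutes is 08:45-09:30, so the earliest start is 08:45.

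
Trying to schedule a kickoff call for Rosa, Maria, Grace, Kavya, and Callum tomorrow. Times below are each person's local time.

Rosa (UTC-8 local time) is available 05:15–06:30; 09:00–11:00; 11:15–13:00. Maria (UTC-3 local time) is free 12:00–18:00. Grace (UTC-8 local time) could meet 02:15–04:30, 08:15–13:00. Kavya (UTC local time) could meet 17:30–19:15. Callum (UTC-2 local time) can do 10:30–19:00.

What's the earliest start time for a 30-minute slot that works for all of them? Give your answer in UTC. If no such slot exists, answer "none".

Rosa in UTC: 13:15-14:30, 17:00-19:00, 19:15-21:00 (add 8h to convert from UTC-8).
Maria in UTC: 15:00-21:00 (add 3h to convert from UTC-3).
Grace in UTC: 10:15-12:30, 16:15-21:00 (add 8h to convert from UTC-8).
Kavya in UTC: 17:30-19:15.
Callum in UTC: 12:30-21:00 (add 2h to convert from UTC-2).
Rosa ∩ Maria: 17:00-19:00, 19:15-21:00.
Rosa ∩ Maria ∩ Grace: 17:00-19:00, 19:15-21:00.
Rosa ∩ Maria ∩ Grace ∩ Kavya: 17:30-19:00.
Rosa ∩ Maria ∩ Grace ∩ Kavya ∩ Callum: 17:30-19:00.
The first common window of at least 30 minutes is 17:30-19:00, so the earliest start is 17:30.

17:30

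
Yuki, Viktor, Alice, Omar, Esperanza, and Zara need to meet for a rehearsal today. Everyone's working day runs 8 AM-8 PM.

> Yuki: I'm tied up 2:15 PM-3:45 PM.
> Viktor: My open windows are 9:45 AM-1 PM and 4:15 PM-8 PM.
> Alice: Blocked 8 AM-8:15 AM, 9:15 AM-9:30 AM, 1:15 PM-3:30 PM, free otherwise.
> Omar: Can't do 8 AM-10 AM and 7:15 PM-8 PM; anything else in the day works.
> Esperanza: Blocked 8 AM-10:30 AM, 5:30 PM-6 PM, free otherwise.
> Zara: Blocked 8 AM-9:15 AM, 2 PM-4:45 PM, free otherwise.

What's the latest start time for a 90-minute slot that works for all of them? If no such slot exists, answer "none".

11:30

Yuki free: 08:00-14:15, 15:45-20:00 (invert busy blocks within the working day).
Viktor free: 09:45-13:00, 16:15-20:00.
Alice free: 08:15-09:15, 09:30-13:15, 15:30-20:00 (invert busy blocks within the working day).
Omar free: 10:00-19:15 (invert busy blocks within the working day).
Esperanza free: 10:30-17:30, 18:00-20:00 (invert busy blocks within the working day).
Zara free: 09:15-14:00, 16:45-20:00 (invert busy blocks within the working day).
Yuki ∩ Viktor: 09:45-13:00, 16:15-20:00.
Yuki ∩ Viktor ∩ Alice: 09:45-13:00, 16:15-20:00.
Yuki ∩ Viktor ∩ Alice ∩ Omar: 10:00-13:00, 16:15-19:15.
Yuki ∩ Viktor ∩ Alice ∩ Omar ∩ Esperanza: 10:30-13:00, 16:15-17:30, 18:00-19:15.
Yuki ∩ Viktor ∩ Alice ∩ Omar ∩ Esperanza ∩ Zara: 10:30-13:00, 16:45-17:30, 18:00-19:15.
So the common availability across everyone is 10:30-13:00, 16:45-17:30, 18:00-19:15.
The last common window of at least 90 minutes is 10:30-13:00; a 90-minute meeting can start as late as 11:30 and still end by 13:00.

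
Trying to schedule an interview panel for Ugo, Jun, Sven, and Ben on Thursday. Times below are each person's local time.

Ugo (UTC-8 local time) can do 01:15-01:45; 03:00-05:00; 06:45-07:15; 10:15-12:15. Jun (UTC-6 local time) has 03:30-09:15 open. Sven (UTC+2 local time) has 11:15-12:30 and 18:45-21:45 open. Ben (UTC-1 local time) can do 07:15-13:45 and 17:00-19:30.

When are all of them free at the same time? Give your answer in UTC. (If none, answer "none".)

09:30-09:45

Ugo in UTC: 09:15-09:45, 11:00-13:00, 14:45-15:15, 18:15-20:15 (add 8h to convert from UTC-8).
Jun in UTC: 09:30-15:15 (add 6h to convert from UTC-6).
Sven in UTC: 09:15-10:30, 16:45-19:45 (subtract 2h to convert from UTC+2).
Ben in UTC: 08:15-14:45, 18:00-20:30 (add 1h to convert from UTC-1).
Ugo ∩ Jun: 09:30-09:45, 11:00-13:00, 14:45-15:15.
Ugo ∩ Jun ∩ Sven: 09:30-09:45.
Ugo ∩ Jun ∩ Sven ∩ Ben: 09:30-09:45.
So the common availability across everyone is 09:30-09:45.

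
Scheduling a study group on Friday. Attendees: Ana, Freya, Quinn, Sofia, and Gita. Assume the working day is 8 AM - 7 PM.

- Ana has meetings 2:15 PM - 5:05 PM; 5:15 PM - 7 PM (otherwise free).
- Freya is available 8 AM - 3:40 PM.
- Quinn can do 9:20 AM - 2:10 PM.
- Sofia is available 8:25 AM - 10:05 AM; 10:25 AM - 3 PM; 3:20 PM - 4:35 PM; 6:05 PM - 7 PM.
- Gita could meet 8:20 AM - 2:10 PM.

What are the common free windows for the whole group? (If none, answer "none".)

Ana free: 08:00-14:15, 17:05-17:15 (invert busy blocks within the working day).
Freya free: 08:00-15:40.
Quinn free: 09:20-14:10.
Sofia free: 08:25-10:05, 10:25-15:00, 15:20-16:35, 18:05-19:00.
Gita free: 08:20-14:10.
Ana ∩ Freya: 08:00-14:15.
Ana ∩ Freya ∩ Quinn: 09:20-14:10.
Ana ∩ Freya ∩ Quinn ∩ Sofia: 09:20-10:05, 10:25-14:10.
Ana ∩ Freya ∩ Quinn ∩ Sofia ∩ Gita: 09:20-10:05, 10:25-14:10.
Those are the intersection windows.

09:20-10:05, 10:25-14:10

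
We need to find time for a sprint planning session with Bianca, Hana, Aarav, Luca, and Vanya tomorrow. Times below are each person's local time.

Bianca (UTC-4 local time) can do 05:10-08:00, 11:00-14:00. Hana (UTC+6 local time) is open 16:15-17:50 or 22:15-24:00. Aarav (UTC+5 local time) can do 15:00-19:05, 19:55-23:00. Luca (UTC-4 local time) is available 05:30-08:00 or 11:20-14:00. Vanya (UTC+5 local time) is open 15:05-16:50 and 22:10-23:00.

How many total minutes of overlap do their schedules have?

145

Bianca in UTC: 09:10-12:00, 15:00-18:00 (add 4h to convert from UTC-4).
Hana in UTC: 10:15-11:50, 16:15-18:00 (subtract 6h to convert from UTC+6).
Aarav in UTC: 10:00-14:05, 14:55-18:00 (subtract 5h to convert from UTC+5).
Luca in UTC: 09:30-12:00, 15:20-18:00 (add 4h to convert from UTC-4).
Vanya in UTC: 10:05-11:50, 17:10-18:00 (subtract 5h to convert from UTC+5).
Bianca ∩ Hana: 10:15-11:50, 16:15-18:00.
Bianca ∩ Hana ∩ Aarav: 10:15-11:50, 16:15-18:00.
Bianca ∩ Hana ∩ Aarav ∩ Luca: 10:15-11:50, 16:15-18:00.
Bianca ∩ Hana ∩ Aarav ∩ Luca ∩ Vanya: 10:15-11:50, 17:10-18:00.
Summing the common windows: 95 + 50 = 145 minutes.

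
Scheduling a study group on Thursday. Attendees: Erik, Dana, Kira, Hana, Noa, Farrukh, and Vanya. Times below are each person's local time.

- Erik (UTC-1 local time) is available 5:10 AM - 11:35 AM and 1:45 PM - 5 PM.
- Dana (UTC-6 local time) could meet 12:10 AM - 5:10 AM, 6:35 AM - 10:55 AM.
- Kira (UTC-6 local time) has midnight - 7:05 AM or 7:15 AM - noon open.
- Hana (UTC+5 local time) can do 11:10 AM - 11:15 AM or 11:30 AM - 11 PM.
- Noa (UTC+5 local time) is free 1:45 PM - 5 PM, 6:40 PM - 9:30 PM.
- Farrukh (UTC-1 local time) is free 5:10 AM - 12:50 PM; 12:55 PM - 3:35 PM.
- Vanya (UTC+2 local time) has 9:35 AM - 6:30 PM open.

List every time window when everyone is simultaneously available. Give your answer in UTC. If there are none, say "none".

Erik in UTC: 06:10-12:35, 14:45-18:00 (add 1h to convert from UTC-1).
Dana in UTC: 06:10-11:10, 12:35-16:55 (add 6h to convert from UTC-6).
Kira in UTC: 06:00-13:05, 13:15-18:00 (add 6h to convert from UTC-6).
Hana in UTC: 06:10-06:15, 06:30-18:00 (subtract 5h to convert from UTC+5).
Noa in UTC: 08:45-12:00, 13:40-16:30 (subtract 5h to convert from UTC+5).
Farrukh in UTC: 06:10-13:50, 13:55-16:35 (add 1h to convert from UTC-1).
Vanya in UTC: 07:35-16:30 (subtract 2h to convert from UTC+2).
Erik ∩ Dana: 06:10-11:10, 14:45-16:55.
Erik ∩ Dana ∩ Kira: 06:10-11:10, 14:45-16:55.
Erik ∩ Dana ∩ Kira ∩ Hana: 06:10-06:15, 06:30-11:10, 14:45-16:55.
Erik ∩ Dana ∩ Kira ∩ Hana ∩ Noa: 08:45-11:10, 14:45-16:30.
Erik ∩ Dana ∩ Kira ∩ Hana ∩ Noa ∩ Farrukh: 08:45-11:10, 14:45-16:30.
Erik ∩ Dana ∩ Kira ∩ Hana ∩ Noa ∩ Farrukh ∩ Vanya: 08:45-11:10, 14:45-16:30.

08:45-11:10, 14:45-16:30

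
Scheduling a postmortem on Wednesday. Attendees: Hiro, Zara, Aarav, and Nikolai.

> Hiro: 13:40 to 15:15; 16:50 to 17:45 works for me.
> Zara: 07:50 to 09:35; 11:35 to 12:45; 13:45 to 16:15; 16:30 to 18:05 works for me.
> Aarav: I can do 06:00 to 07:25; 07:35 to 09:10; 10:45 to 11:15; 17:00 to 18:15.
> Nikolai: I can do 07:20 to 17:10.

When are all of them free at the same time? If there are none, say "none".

17:00-17:10

Hiro ∩ Zara: 13:45-15:15, 16:50-17:45.
Hiro ∩ Zara ∩ Aarav: 17:00-17:45.
Hiro ∩ Zara ∩ Aarav ∩ Nikolai: 17:00-17:10.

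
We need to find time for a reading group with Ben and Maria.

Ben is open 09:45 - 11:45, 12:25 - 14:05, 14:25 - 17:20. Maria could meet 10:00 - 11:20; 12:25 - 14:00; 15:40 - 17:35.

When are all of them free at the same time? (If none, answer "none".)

Ben ∩ Maria: 10:00-11:20, 12:25-14:00, 15:40-17:20.

10:00-11:20, 12:25-14:00, 15:40-17:20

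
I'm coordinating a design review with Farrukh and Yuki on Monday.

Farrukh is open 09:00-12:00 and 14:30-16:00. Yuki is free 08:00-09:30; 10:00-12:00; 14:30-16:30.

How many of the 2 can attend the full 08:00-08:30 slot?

1

Yuki can make the full 08:00-08:30 slot — that's 1.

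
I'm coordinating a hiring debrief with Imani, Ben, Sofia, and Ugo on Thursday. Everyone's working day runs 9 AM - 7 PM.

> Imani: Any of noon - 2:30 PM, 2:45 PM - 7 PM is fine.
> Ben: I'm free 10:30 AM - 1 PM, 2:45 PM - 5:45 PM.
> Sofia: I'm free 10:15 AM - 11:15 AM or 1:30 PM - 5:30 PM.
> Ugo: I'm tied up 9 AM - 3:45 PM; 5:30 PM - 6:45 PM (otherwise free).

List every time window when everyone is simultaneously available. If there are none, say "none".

15:45-17:30

Imani free: 12:00-14:30, 14:45-19:00.
Ben free: 10:30-13:00, 14:45-17:45.
Sofia free: 10:15-11:15, 13:30-17:30.
Ugo free: 15:45-17:30, 18:45-19:00 (invert busy blocks within the working day).
Imani ∩ Ben: 12:00-13:00, 14:45-17:45.
Imani ∩ Ben ∩ Sofia: 14:45-17:30.
Imani ∩ Ben ∩ Sofia ∩ Ugo: 15:45-17:30.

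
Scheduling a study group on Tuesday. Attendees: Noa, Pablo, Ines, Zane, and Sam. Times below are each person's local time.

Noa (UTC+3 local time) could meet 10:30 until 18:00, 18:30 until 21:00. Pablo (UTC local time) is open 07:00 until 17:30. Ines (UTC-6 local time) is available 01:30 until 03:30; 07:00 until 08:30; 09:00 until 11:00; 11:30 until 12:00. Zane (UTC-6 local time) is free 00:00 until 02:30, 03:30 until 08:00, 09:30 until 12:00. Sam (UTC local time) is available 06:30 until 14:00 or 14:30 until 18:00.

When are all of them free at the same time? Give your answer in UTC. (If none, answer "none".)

Noa in UTC: 07:30-15:00, 15:30-18:00 (subtract 3h to convert from UTC+3).
Pablo in UTC: 07:00-17:30.
Ines in UTC: 07:30-09:30, 13:00-14:30, 15:00-17:00, 17:30-18:00 (add 6h to convert from UTC-6).
Zane in UTC: 06:00-08:30, 09:30-14:00, 15:30-18:00 (add 6h to convert from UTC-6).
Sam in UTC: 06:30-14:00, 14:30-18:00.
Noa ∩ Pablo: 07:30-15:00, 15:30-17:30.
Noa ∩ Pablo ∩ Ines: 07:30-09:30, 13:00-14:30, 15:30-17:00.
Noa ∩ Pablo ∩ Ines ∩ Zane: 07:30-08:30, 13:00-14:00, 15:30-17:00.
Noa ∩ Pablo ∩ Ines ∩ Zane ∩ Sam: 07:30-08:30, 13:00-14:00, 15:30-17:00.
So the common availability across everyone is 07:30-08:30, 13:00-14:00, 15:30-17:00.

07:30-08:30, 13:00-14:00, 15:30-17:00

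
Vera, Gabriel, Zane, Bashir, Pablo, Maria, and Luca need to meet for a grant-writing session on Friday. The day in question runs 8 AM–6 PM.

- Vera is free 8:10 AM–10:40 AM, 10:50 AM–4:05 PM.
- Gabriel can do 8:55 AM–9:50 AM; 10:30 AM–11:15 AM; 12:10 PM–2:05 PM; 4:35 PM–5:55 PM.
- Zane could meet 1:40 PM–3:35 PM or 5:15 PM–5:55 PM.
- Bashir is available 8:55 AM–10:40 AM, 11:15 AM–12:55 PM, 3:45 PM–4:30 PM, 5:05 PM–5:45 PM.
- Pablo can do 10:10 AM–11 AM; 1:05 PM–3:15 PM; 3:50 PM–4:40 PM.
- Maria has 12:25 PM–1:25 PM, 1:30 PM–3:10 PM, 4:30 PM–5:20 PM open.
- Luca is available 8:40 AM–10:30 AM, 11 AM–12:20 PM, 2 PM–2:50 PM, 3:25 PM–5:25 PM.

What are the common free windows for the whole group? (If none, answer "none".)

none

Vera ∩ Gabriel: 08:55-09:50, 10:30-10:40, 10:50-11:15, 12:10-14:05.
Vera ∩ Gabriel ∩ Zane: 13:40-14:05.
Vera ∩ Gabriel ∩ Zane ∩ Bashir: ∅.
Vera ∩ Gabriel ∩ Zane ∩ Bashir ∩ Pablo: ∅.
Vera ∩ Gabriel ∩ Zane ∩ Bashir ∩ Pablo ∩ Maria: ∅.
Vera ∩ Gabriel ∩ Zane ∩ Bashir ∩ Pablo ∩ Maria ∩ Luca: ∅.
There is no time when everyone is free.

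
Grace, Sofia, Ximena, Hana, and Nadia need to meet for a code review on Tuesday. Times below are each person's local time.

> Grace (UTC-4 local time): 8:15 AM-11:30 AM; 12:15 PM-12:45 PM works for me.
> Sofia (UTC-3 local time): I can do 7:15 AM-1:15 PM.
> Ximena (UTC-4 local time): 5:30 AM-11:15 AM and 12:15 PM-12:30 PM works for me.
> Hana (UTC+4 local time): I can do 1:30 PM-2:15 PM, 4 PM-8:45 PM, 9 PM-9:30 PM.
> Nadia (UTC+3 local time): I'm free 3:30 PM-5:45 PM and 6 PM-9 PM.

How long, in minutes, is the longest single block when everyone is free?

135

Grace in UTC: 12:15-15:30, 16:15-16:45 (add 4h to convert from UTC-4).
Sofia in UTC: 10:15-16:15 (add 3h to convert from UTC-3).
Ximena in UTC: 09:30-15:15, 16:15-16:30 (add 4h to convert from UTC-4).
Hana in UTC: 09:30-10:15, 12:00-16:45, 17:00-17:30 (subtract 4h to convert from UTC+4).
Nadia in UTC: 12:30-14:45, 15:00-18:00 (subtract 3h to convert from UTC+3).
Grace ∩ Sofia: 12:15-15:30.
Grace ∩ Sofia ∩ Ximena: 12:15-15:15.
Grace ∩ Sofia ∩ Ximena ∩ Hana: 12:15-15:15.
Grace ∩ Sofia ∩ Ximena ∩ Hana ∩ Nadia: 12:30-14:45, 15:00-15:15.
The longest is 12:30-14:45 at 135 minutes.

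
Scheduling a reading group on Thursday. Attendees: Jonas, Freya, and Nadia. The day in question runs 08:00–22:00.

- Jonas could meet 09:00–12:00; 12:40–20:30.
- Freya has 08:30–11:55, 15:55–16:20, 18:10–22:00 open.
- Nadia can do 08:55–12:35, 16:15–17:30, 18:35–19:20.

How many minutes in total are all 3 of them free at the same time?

Jonas ∩ Freya: 09:00-11:55, 15:55-16:20, 18:10-20:30.
Jonas ∩ Freya ∩ Nadia: 09:00-11:55, 16:15-16:20, 18:35-19:20.
Those are the intersection windows.
Summing the common windows: 175 + 5 + 45 = 225 minutes.

225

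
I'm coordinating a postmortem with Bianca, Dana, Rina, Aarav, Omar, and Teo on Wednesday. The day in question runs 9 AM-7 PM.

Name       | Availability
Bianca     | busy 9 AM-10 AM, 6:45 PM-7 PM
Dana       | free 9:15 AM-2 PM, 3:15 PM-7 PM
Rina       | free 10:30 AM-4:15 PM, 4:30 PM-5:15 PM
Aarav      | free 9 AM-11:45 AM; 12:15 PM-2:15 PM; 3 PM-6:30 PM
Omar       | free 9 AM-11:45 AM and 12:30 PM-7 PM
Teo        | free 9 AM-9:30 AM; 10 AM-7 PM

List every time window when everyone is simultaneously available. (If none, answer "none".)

10:30-11:45, 12:30-14:00, 15:15-16:15, 16:30-17:15

Bianca free: 10:00-18:45 (invert busy blocks within the working day).
Dana free: 09:15-14:00, 15:15-19:00.
Rina free: 10:30-16:15, 16:30-17:15.
Aarav free: 09:00-11:45, 12:15-14:15, 15:00-18:30.
Omar free: 09:00-11:45, 12:30-19:00.
Teo free: 09:00-09:30, 10:00-19:00.
Bianca ∩ Dana: 10:00-14:00, 15:15-18:45.
Bianca ∩ Dana ∩ Rina: 10:30-14:00, 15:15-16:15, 16:30-17:15.
Bianca ∩ Dana ∩ Rina ∩ Aarav: 10:30-11:45, 12:15-14:00, 15:15-16:15, 16:30-17:15.
Bianca ∩ Dana ∩ Rina ∩ Aarav ∩ Omar: 10:30-11:45, 12:30-14:00, 15:15-16:15, 16:30-17:15.
Bianca ∩ Dana ∩ Rina ∩ Aarav ∩ Omar ∩ Teo: 10:30-11:45, 12:30-14:00, 15:15-16:15, 16:30-17:15.
Those are the intersection windows.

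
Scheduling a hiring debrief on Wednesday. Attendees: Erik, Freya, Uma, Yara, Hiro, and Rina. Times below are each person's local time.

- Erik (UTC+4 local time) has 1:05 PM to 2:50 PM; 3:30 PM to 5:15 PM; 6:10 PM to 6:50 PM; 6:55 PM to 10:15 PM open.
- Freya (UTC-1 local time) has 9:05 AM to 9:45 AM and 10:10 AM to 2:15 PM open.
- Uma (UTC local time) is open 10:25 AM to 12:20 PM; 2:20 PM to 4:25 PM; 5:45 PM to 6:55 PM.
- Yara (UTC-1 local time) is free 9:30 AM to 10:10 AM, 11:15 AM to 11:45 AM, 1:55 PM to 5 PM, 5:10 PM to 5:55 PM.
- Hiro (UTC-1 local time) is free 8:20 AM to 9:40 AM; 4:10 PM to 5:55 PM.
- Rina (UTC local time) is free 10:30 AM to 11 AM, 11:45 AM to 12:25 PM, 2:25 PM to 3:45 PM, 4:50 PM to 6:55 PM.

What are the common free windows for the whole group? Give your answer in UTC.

10:30-10:40

Erik in UTC: 09:05-10:50, 11:30-13:15, 14:10-14:50, 14:55-18:15 (subtract 4h to convert from UTC+4).
Freya in UTC: 10:05-10:45, 11:10-15:15 (add 1h to convert from UTC-1).
Uma in UTC: 10:25-12:20, 14:20-16:25, 17:45-18:55.
Yara in UTC: 10:30-11:10, 12:15-12:45, 14:55-18:00, 18:10-18:55 (add 1h to convert from UTC-1).
Hiro in UTC: 09:20-10:40, 17:10-18:55 (add 1h to convert from UTC-1).
Rina in UTC: 10:30-11:00, 11:45-12:25, 14:25-15:45, 16:50-18:55.
Erik ∩ Freya: 10:05-10:45, 11:30-13:15, 14:10-14:50, 14:55-15:15.
Erik ∩ Freya ∩ Uma: 10:25-10:45, 11:30-12:20, 14:20-14:50, 14:55-15:15.
Erik ∩ Freya ∩ Uma ∩ Yara: 10:30-10:45, 12:15-12:20, 14:55-15:15.
Erik ∩ Freya ∩ Uma ∩ Yara ∩ Hiro: 10:30-10:40.
Erik ∩ Freya ∩ Uma ∩ Yara ∩ Hiro ∩ Rina: 10:30-10:40.
Those are the intersection windows.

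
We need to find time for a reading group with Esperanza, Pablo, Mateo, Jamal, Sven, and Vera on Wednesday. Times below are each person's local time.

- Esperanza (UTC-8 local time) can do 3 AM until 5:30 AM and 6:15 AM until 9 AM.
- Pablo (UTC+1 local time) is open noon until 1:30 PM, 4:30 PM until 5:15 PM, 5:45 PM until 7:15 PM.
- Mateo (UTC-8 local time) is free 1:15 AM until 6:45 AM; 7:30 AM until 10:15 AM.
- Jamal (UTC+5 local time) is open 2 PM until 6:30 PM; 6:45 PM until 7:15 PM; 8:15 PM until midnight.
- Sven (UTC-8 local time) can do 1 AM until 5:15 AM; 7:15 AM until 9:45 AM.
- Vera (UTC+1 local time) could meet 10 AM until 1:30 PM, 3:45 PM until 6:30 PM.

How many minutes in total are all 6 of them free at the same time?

Esperanza in UTC: 11:00-13:30, 14:15-17:00 (add 8h to convert from UTC-8).
Pablo in UTC: 11:00-12:30, 15:30-16:15, 16:45-18:15 (subtract 1h to convert from UTC+1).
Mateo in UTC: 09:15-14:45, 15:30-18:15 (add 8h to convert from UTC-8).
Jamal in UTC: 09:00-13:30, 13:45-14:15, 15:15-19:00 (subtract 5h to convert from UTC+5).
Sven in UTC: 09:00-13:15, 15:15-17:45 (add 8h to convert from UTC-8).
Vera in UTC: 09:00-12:30, 14:45-17:30 (subtract 1h to convert from UTC+1).
Esperanza ∩ Pablo: 11:00-12:30, 15:30-16:15, 16:45-17:00.
Esperanza ∩ Pablo ∩ Mateo: 11:00-12:30, 15:30-16:15, 16:45-17:00.
Esperanza ∩ Pablo ∩ Mateo ∩ Jamal: 11:00-12:30, 15:30-16:15, 16:45-17:00.
Esperanza ∩ Pablo ∩ Mateo ∩ Jamal ∩ Sven: 11:00-12:30, 15:30-16:15, 16:45-17:00.
Esperanza ∩ Pablo ∩ Mateo ∩ Jamal ∩ Sven ∩ Vera: 11:00-12:30, 15:30-16:15, 16:45-17:00.
Summing the common windows: 90 + 45 + 15 = 150 minutes.

150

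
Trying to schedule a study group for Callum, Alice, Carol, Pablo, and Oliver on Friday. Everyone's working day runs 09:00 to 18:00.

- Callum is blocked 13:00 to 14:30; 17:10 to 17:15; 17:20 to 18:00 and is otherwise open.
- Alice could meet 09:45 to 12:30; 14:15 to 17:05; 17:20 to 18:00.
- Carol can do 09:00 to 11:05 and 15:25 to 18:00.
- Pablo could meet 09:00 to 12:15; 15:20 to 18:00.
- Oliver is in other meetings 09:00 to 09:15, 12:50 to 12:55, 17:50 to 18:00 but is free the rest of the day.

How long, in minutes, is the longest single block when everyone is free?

Callum free: 09:00-13:00, 14:30-17:10, 17:15-17:20 (invert busy blocks within the working day).
Alice free: 09:45-12:30, 14:15-17:05, 17:20-18:00.
Carol free: 09:00-11:05, 15:25-18:00.
Pablo free: 09:00-12:15, 15:20-18:00.
Oliver free: 09:15-12:50, 12:55-17:50 (invert busy blocks within the working day).
Callum ∩ Alice: 09:45-12:30, 14:30-17:05.
Callum ∩ Alice ∩ Carol: 09:45-11:05, 15:25-17:05.
Callum ∩ Alice ∩ Carol ∩ Pablo: 09:45-11:05, 15:25-17:05.
Callum ∩ Alice ∩ Carol ∩ Pablo ∩ Oliver: 09:45-11:05, 15:25-17:05.
Those are the intersection windows.
The longest is 15:25-17:05 at 100 minutes.

100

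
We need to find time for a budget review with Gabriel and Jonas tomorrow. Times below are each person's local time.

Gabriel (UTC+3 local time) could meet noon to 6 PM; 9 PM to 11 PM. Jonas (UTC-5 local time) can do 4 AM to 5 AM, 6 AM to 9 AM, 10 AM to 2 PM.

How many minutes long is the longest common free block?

Gabriel in UTC: 09:00-15:00, 18:00-20:00 (subtract 3h to convert from UTC+3).
Jonas in UTC: 09:00-10:00, 11:00-14:00, 15:00-19:00 (add 5h to convert from UTC-5).
Gabriel ∩ Jonas: 09:00-10:00, 11:00-14:00, 18:00-19:00.
The longest is 11:00-14:00 at 180 minutes.

180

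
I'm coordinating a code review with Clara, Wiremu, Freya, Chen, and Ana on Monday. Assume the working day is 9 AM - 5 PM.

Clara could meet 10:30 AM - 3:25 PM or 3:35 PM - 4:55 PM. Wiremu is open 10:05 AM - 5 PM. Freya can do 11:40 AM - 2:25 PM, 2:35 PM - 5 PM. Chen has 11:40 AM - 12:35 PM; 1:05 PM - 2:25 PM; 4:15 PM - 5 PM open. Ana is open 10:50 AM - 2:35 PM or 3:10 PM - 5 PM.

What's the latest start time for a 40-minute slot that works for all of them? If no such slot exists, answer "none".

16:15

Clara ∩ Wiremu: 10:30-15:25, 15:35-16:55.
Clara ∩ Wiremu ∩ Freya: 11:40-14:25, 14:35-15:25, 15:35-16:55.
Clara ∩ Wiremu ∩ Freya ∩ Chen: 11:40-12:35, 13:05-14:25, 16:15-16:55.
Clara ∩ Wiremu ∩ Freya ∩ Chen ∩ Ana: 11:40-12:35, 13:05-14:25, 16:15-16:55.
So the common availability across everyone is 11:40-12:35, 13:05-14:25, 16:15-16:55.
The last common window of at least 40 minutes is 16:15-16:55; a 40-minute meeting can start as late as 16:15 and still end by 16:55.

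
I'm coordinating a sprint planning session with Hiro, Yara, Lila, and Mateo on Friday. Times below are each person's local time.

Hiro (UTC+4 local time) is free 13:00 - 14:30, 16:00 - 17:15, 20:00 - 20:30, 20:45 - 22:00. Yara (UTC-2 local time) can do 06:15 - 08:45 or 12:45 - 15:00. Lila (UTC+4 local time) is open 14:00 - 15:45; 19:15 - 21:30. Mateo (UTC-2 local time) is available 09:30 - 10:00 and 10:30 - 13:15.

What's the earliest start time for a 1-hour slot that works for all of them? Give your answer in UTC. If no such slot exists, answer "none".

none

Hiro in UTC: 09:00-10:30, 12:00-13:15, 16:00-16:30, 16:45-18:00 (subtract 4h to convert from UTC+4).
Yara in UTC: 08:15-10:45, 14:45-17:00 (add 2h to convert from UTC-2).
Lila in UTC: 10:00-11:45, 15:15-17:30 (subtract 4h to convert from UTC+4).
Mateo in UTC: 11:30-12:00, 12:30-15:15 (add 2h to convert from UTC-2).
Hiro ∩ Yara: 09:00-10:30, 16:00-16:30, 16:45-17:00.
Hiro ∩ Yara ∩ Lila: 10:00-10:30, 16:00-16:30, 16:45-17:00.
Hiro ∩ Yara ∩ Lila ∩ Mateo: ∅.
There is no time when everyone is free.
No common window is at least 60 minutes long.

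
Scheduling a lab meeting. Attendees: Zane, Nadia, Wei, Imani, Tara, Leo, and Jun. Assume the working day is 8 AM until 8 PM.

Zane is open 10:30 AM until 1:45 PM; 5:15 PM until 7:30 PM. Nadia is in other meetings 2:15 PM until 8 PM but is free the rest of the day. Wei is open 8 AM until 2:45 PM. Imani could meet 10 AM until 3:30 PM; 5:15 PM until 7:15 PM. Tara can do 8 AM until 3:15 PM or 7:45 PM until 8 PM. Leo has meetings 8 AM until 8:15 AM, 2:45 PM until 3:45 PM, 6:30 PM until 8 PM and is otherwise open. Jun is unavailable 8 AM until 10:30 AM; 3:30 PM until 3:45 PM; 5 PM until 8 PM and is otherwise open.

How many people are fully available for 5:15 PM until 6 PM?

Zane free: 10:30-13:45, 17:15-19:30.
Nadia free: 08:00-14:15 (invert busy blocks within the working day).
Wei free: 08:00-14:45.
Imani free: 10:00-15:30, 17:15-19:15.
Tara free: 08:00-15:15, 19:45-20:00.
Leo free: 08:15-14:45, 15:45-18:30 (invert busy blocks within the working day).
Jun free: 10:30-15:30, 15:45-17:00 (invert busy blocks within the working day).
Zane, Imani, and Leo can make the full 17:15-18:00 slot — that's 3.

3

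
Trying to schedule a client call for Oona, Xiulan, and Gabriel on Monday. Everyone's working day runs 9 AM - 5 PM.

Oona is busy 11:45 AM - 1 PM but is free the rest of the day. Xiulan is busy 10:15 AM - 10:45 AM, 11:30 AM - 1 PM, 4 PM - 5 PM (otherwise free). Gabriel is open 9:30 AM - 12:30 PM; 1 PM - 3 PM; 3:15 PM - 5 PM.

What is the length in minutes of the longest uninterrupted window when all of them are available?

Oona free: 09:00-11:45, 13:00-17:00 (invert busy blocks within the working day).
Xiulan free: 09:00-10:15, 10:45-11:30, 13:00-16:00 (invert busy blocks within the working day).
Gabriel free: 09:30-12:30, 13:00-15:00, 15:15-17:00.
Oona ∩ Xiulan: 09:00-10:15, 10:45-11:30, 13:00-16:00.
Oona ∩ Xiulan ∩ Gabriel: 09:30-10:15, 10:45-11:30, 13:00-15:00, 15:15-16:00.
The longest is 13:00-15:00 at 120 minutes.

120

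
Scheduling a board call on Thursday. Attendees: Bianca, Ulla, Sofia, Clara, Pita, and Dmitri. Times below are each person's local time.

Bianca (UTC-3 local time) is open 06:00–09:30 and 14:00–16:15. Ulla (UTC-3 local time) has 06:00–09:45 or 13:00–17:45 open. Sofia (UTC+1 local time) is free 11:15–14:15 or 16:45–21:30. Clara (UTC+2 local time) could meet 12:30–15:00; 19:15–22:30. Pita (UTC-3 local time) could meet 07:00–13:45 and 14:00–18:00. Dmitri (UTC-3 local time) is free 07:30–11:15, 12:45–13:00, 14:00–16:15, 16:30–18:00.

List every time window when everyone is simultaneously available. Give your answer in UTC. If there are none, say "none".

Bianca in UTC: 09:00-12:30, 17:00-19:15 (add 3h to convert from UTC-3).
Ulla in UTC: 09:00-12:45, 16:00-20:45 (add 3h to convert from UTC-3).
Sofia in UTC: 10:15-13:15, 15:45-20:30 (subtract 1h to convert from UTC+1).
Clara in UTC: 10:30-13:00, 17:15-20:30 (subtract 2h to convert from UTC+2).
Pita in UTC: 10:00-16:45, 17:00-21:00 (add 3h to convert from UTC-3).
Dmitri in UTC: 10:30-14:15, 15:45-16:00, 17:00-19:15, 19:30-21:00 (add 3h to convert from UTC-3).
Bianca ∩ Ulla: 09:00-12:30, 17:00-19:15.
Bianca ∩ Ulla ∩ Sofia: 10:15-12:30, 17:00-19:15.
Bianca ∩ Ulla ∩ Sofia ∩ Clara: 10:30-12:30, 17:15-19:15.
Bianca ∩ Ulla ∩ Sofia ∩ Clara ∩ Pita: 10:30-12:30, 17:15-19:15.
Bianca ∩ Ulla ∩ Sofia ∩ Clara ∩ Pita ∩ Dmitri: 10:30-12:30, 17:15-19:15.

10:30-12:30, 17:15-19:15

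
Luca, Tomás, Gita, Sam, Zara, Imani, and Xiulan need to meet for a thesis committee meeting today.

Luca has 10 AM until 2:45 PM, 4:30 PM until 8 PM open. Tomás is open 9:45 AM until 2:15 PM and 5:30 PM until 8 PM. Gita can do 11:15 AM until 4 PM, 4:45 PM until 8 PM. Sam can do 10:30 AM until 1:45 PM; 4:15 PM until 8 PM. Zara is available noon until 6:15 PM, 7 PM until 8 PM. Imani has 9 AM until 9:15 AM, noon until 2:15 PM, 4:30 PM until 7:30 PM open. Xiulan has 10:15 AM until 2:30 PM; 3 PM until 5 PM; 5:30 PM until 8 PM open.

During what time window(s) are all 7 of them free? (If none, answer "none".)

12:00-13:45, 17:30-18:15, 19:00-19:30

Luca ∩ Tomás: 10:00-14:15, 17:30-20:00.
Luca ∩ Tomás ∩ Gita: 11:15-14:15, 17:30-20:00.
Luca ∩ Tomás ∩ Gita ∩ Sam: 11:15-13:45, 17:30-20:00.
Luca ∩ Tomás ∩ Gita ∩ Sam ∩ Zara: 12:00-13:45, 17:30-18:15, 19:00-20:00.
Luca ∩ Tomás ∩ Gita ∩ Sam ∩ Zara ∩ Imani: 12:00-13:45, 17:30-18:15, 19:00-19:30.
Luca ∩ Tomás ∩ Gita ∩ Sam ∩ Zara ∩ Imani ∩ Xiulan: 12:00-13:45, 17:30-18:15, 19:00-19:30.
Those are the intersection windows.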